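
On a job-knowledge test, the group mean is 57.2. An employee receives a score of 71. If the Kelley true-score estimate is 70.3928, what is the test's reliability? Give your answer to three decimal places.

0.956

T̂ = ρX + (1 − ρ)μ  ⇒  T̂ − μ = ρ(X − μ)
ρ = (T̂ − μ)/(X − μ) = (70.3928 − 57.2) / (71 − 57.2) = 13.1928 / 13.8 = 0.95600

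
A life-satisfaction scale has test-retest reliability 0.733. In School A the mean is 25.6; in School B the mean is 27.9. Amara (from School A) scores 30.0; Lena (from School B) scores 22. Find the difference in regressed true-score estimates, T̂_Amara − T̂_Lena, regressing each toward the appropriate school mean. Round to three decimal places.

5.250

T̂_Amara = 0.733(30.0) + 0.267(25.6) = 28.82520
T̂_Lena = 0.733(22) + 0.267(27.9) = 23.57530
Difference = 28.82520 − 23.57530 = 5.24990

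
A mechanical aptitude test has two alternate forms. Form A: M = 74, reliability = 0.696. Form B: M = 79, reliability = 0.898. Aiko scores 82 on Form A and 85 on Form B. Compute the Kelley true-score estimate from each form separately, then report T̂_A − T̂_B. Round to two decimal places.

T̂_A = 0.696(82) + 0.304(74) = 79.5680
T̂_B = 0.898(85) + 0.102(79) = 84.3880
T̂_A − T̂_B = -4.8200

-4.82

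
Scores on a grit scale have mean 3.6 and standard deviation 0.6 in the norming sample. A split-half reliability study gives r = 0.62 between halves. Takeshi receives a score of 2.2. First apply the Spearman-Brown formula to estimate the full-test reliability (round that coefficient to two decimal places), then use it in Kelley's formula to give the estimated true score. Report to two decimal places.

2.52

Spearman-Brown: ρ = 2r/(1 + r) = 2(0.62)/(1 + 0.62) = 1.240/1.62 = 0.7654 → 0.77
Kelley's formula gives T̂ = 0.77·2.2 + 0.23·3.6 = 1.694 + 0.828 = 2.522.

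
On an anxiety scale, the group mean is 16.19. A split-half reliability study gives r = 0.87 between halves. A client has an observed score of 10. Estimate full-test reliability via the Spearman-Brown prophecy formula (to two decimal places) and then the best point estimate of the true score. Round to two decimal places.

Spearman-Brown: ρ = 2r/(1 + r) = 2(0.87)/(1 + 0.87) = 1.740/1.87 = 0.9305 → 0.93
T̂ = 0.93(10) + 0.07(16.19) = 9.30 + 1.1333 = 10.433 → 10.43

10.43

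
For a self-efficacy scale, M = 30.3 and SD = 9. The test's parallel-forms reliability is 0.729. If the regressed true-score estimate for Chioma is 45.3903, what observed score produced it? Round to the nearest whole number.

51

T̂ = ρX + (1 − ρ)μ  ⇒  X = (T̂ − (1 − ρ)μ) / ρ
X = (45.3903 − 0.271 × 30.3) / 0.729 = (45.3903 − 8.2113) / 0.729 = 37.1790 / 0.729 = 51.00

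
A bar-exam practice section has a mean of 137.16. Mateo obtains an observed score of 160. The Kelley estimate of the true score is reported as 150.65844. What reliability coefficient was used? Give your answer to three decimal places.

0.591

T̂ = ρX + (1 − ρ)μ  ⇒  T̂ − μ = ρ(X − μ)
ρ = (T̂ − μ)/(X − μ) = (150.65844 − 137.16) / (160 − 137.16) = 13.49844 / 22.84 = 0.59100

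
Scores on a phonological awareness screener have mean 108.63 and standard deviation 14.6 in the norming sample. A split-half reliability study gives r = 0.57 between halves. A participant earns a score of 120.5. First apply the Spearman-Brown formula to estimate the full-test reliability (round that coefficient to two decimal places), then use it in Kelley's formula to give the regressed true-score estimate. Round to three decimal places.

Spearman-Brown: ρ = 2r/(1 + r) = 2(0.57)/(1 + 0.57) = 1.140/1.57 = 0.7261 → 0.73
Regress the observed score toward the mean by the unreliability: T̂ = 0.73·120.5 + 0.27·108.63 = 87.965 + 29.3301 = 117.2951.

117.295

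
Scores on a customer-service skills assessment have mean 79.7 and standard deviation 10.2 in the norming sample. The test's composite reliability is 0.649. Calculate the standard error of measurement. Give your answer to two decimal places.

SEM = SD · √(1 − ρ) = 10.2 × √0.351 = 10.2 × 0.5925 = 6.043

6.04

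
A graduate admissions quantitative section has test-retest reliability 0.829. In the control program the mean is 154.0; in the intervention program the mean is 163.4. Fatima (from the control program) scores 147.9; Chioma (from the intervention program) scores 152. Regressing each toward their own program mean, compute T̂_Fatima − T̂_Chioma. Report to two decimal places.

T̂_Fatima = 0.829(147.9) + 0.171(154.0) = 148.9431
T̂_Chioma = 0.829(152) + 0.171(163.4) = 153.9494
Difference = 148.9431 − 153.9494 = -5.0063

-5.01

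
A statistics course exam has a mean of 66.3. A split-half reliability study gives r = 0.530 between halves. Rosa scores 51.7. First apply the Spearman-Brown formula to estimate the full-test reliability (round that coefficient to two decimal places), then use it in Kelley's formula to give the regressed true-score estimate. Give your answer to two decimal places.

Spearman-Brown: ρ = 2r/(1 + r) = 2(0.530)/(1 + 0.530) = 1.0600/1.530 = 0.6928 → 0.69
T̂ = ρX + (1 − ρ)μ
  = 0.69 × 51.7 + 0.31 × 66.3
  = 35.673 + 20.553
  = 56.226
  ≈ 56.23

56.23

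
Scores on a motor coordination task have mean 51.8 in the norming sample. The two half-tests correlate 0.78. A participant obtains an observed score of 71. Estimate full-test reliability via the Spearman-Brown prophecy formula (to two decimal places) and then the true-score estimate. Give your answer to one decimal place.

68.7

Spearman-Brown: ρ = 2r/(1 + r) = 2(0.78)/(1 + 0.78) = 1.560/1.78 = 0.8764 → 0.88
T̂ = ρX + (1 − ρ)μ
  = 0.88 × 71 + 0.12 × 51.8
  = 62.48 + 6.216
  = 68.70
  ≈ 68.7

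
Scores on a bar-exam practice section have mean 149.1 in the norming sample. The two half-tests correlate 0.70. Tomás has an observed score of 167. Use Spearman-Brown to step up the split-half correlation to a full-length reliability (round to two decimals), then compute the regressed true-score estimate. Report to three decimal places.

Spearman-Brown: ρ = 2r/(1 + r) = 2(0.70)/(1 + 0.70) = 1.400/1.70 = 0.8235 → 0.82
T̂ = 0.82(167) + 0.18(149.1) = 136.94 + 26.838 = 163.7780 → 163.778

163.778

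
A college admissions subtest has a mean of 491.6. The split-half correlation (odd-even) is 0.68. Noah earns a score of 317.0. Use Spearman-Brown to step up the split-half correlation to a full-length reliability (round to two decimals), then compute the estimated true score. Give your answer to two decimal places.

Spearman-Brown: ρ = 2r/(1 + r) = 2(0.68)/(1 + 0.68) = 1.360/1.68 = 0.8095 → 0.81
T̂ = ρX + (1 − ρ)μ
  = 0.81 × 317.0 + 0.19 × 491.6
  = 256.770 + 93.404
  = 350.174
  ≈ 350.17

350.17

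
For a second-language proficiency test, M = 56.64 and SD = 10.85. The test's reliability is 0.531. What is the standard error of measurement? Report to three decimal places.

SEM = SD · √(1 − ρ) = 10.85 × √0.469 = 10.85 × 0.6848 = 7.4305

7.430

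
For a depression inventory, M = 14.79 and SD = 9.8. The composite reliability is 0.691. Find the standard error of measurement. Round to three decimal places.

SEM = SD · √(1 − ρ) = 9.8 × √0.309 = 9.8 × 0.5559 = 5.4476

5.448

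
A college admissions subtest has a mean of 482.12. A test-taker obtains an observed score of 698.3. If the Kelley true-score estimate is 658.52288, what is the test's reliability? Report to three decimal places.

0.816

T̂ = ρX + (1 − ρ)μ  ⇒  T̂ − μ = ρ(X − μ)
ρ = (T̂ − μ)/(X − μ) = (658.52288 − 482.12) / (698.3 − 482.12) = 176.40288 / 216.18 = 0.81600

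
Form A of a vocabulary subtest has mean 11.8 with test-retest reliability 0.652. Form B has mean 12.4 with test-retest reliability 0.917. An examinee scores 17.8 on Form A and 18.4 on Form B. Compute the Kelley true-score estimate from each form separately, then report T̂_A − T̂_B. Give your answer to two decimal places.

T̂_A = 0.652(17.8) + 0.348(11.8) = 15.7120
T̂_B = 0.917(18.4) + 0.083(12.4) = 17.9020
T̂_A − T̂_B = -2.1900

-2.19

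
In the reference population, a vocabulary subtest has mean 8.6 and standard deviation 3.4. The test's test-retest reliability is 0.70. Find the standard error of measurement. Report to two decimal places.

SEM = SD · √(1 − ρ) = 3.4 × √0.30 = 3.4 × 0.5477 = 1.862

1.86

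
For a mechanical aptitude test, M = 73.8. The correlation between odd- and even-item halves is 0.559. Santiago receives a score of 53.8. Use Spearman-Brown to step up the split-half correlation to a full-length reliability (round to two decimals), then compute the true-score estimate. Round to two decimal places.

59.40

Spearman-Brown: ρ = 2r/(1 + r) = 2(0.559)/(1 + 0.559) = 1.1180/1.559 = 0.7171 → 0.72
T̂ = 0.72(53.8) + 0.28(73.8) = 38.736 + 20.664 = 59.400 → 59.40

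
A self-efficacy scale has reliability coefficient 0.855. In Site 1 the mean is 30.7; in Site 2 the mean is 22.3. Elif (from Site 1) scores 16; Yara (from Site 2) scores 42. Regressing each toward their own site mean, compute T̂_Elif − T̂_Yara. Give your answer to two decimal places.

-21.01

T̂_Elif = 0.855(16) + 0.145(30.7) = 18.1315
T̂_Yara = 0.855(42) + 0.145(22.3) = 39.1435
Difference = 18.1315 − 39.1435 = -21.0120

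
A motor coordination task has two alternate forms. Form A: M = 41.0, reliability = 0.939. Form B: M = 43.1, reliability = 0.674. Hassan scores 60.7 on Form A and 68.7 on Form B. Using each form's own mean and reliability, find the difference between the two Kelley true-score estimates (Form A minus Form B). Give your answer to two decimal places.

T̂_A = 0.939(60.7) + 0.061(41.0) = 59.4983
T̂_B = 0.674(68.7) + 0.326(43.1) = 60.3544
T̂_A − T̂_B = -0.8561

-0.86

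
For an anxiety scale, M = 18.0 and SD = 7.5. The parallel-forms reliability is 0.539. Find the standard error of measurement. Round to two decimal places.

SEM = SD · √(1 − ρ) = 7.5 × √0.461 = 7.5 × 0.6790 = 5.092

5.09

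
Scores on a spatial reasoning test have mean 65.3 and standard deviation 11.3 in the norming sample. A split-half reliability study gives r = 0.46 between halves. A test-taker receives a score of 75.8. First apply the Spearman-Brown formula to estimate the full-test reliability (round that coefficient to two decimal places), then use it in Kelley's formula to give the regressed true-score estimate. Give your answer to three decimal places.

71.915

Spearman-Brown: ρ = 2r/(1 + r) = 2(0.46)/(1 + 0.46) = 0.920/1.46 = 0.6301 → 0.63
T̂ = ρX + (1 − ρ)μ
  = 0.63 × 75.8 + 0.37 × 65.3
  = 47.754 + 24.161
  = 71.9150
  ≈ 71.915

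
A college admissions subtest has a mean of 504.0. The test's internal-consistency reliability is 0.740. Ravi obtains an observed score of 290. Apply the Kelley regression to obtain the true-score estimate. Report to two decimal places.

T̂ = 0.740(290) + 0.260(504.0) = 214.600 + 131.0400 = 345.640 → 345.64

345.64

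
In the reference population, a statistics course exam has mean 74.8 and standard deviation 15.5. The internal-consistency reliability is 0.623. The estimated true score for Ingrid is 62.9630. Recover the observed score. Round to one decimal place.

T̂ = ρX + (1 − ρ)μ  ⇒  X = (T̂ − (1 − ρ)μ) / ρ
X = (62.9630 − 0.377 × 74.8) / 0.623 = (62.9630 − 28.1996) / 0.623 = 34.7634 / 0.623 = 55.800

55.8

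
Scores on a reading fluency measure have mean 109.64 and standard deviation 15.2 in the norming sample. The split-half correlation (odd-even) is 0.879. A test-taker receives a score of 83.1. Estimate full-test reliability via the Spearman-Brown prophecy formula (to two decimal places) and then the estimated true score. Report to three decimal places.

84.692

Spearman-Brown: ρ = 2r/(1 + r) = 2(0.879)/(1 + 0.879) = 1.7580/1.879 = 0.9356 → 0.94
T̂ = ρX + (1 − ρ)μ
  = 0.94 × 83.1 + 0.06 × 109.64
  = 78.114 + 6.5784
  = 84.6924
  ≈ 84.692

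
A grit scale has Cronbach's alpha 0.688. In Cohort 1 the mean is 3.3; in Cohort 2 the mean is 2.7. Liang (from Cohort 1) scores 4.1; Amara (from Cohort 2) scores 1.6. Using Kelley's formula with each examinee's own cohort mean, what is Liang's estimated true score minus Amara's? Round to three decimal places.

1.907

T̂_Liang = 0.688(4.1) + 0.312(3.3) = 3.85040
T̂_Amara = 0.688(1.6) + 0.312(2.7) = 1.94320
Difference = 3.85040 − 1.94320 = 1.90720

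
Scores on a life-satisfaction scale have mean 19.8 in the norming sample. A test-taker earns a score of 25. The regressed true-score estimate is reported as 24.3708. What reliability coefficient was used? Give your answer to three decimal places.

T̂ = ρX + (1 − ρ)μ  ⇒  T̂ − μ = ρ(X − μ)
ρ = (T̂ − μ)/(X − μ) = (24.3708 − 19.8) / (25 − 19.8) = 4.5708 / 5.2 = 0.87900

0.879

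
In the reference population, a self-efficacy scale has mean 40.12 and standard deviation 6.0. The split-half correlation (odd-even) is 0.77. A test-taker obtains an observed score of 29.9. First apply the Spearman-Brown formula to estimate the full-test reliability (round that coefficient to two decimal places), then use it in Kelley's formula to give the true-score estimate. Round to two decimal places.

31.23

Spearman-Brown: ρ = 2r/(1 + r) = 2(0.77)/(1 + 0.77) = 1.540/1.77 = 0.8701 → 0.87
T̂ = ρX + (1 − ρ)μ
  = 0.87 × 29.9 + 0.13 × 40.12
  = 26.013 + 5.2156
  = 31.229
  ≈ 31.23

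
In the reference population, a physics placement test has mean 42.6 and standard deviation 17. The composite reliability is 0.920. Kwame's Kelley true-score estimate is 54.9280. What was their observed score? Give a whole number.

56

T̂ = ρX + (1 − ρ)μ  ⇒  X = (T̂ − (1 − ρ)μ) / ρ
X = (54.9280 − 0.080 × 42.6) / 0.920 = (54.9280 − 3.4080) / 0.920 = 51.5200 / 0.920 = 56.00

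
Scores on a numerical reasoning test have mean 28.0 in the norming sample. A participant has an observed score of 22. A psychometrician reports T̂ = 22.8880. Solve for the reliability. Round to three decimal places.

0.852

T̂ = ρX + (1 − ρ)μ  ⇒  T̂ − μ = ρ(X − μ)
ρ = (T̂ − μ)/(X − μ) = (22.8880 − 28.0) / (22 − 28.0) = -5.1120 / -6.0 = 0.85200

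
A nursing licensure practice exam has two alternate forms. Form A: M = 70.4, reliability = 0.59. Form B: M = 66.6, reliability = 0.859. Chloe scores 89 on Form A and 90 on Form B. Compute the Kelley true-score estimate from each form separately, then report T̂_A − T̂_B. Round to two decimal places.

-5.33

T̂_A = 0.59(89) + 0.41(70.4) = 81.3740
T̂_B = 0.859(90) + 0.141(66.6) = 86.7006
T̂_A − T̂_B = -5.3266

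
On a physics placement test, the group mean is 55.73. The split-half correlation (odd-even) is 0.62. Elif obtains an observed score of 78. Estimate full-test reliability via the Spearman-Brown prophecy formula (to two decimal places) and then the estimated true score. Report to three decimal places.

72.878

Spearman-Brown: ρ = 2r/(1 + r) = 2(0.62)/(1 + 0.62) = 1.240/1.62 = 0.7654 → 0.77
Kelley's formula gives T̂ = 0.77·78 + 0.23·55.73 = 60.06 + 12.8179 = 72.8779.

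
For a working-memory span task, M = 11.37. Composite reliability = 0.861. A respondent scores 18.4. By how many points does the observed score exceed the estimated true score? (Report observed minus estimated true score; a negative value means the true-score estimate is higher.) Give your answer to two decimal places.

0.98

T̂ = 0.861(18.4) + 0.139(11.37) = 15.8424 + 1.58043 = 17.4228 → 17.423
X − T̂ = 18.4 − 17.423 = 0.977 → 0.98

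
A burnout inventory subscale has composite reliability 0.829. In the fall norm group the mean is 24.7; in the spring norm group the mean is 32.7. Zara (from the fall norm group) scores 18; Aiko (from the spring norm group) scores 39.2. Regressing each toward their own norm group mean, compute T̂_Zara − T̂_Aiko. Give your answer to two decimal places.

T̂_Zara = 0.829(18) + 0.171(24.7) = 19.1457
T̂_Aiko = 0.829(39.2) + 0.171(32.7) = 38.0885
Difference = 19.1457 − 38.0885 = -18.9428

-18.94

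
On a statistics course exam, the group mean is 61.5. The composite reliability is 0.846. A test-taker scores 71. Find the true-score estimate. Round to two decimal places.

T̂ = ρX + (1 − ρ)μ
  = 0.846 × 71 + 0.154 × 61.5
  = 60.066 + 9.4710
  = 69.537
  ≈ 69.54

69.54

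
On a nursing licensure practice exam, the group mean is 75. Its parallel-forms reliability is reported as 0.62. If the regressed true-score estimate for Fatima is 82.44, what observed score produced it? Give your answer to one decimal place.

T̂ = ρX + (1 − ρ)μ  ⇒  X = (T̂ − (1 − ρ)μ) / ρ
X = (82.44 − 0.38 × 75) / 0.62 = (82.44 − 28.50) / 0.62 = 53.94 / 0.62 = 87.000

87.0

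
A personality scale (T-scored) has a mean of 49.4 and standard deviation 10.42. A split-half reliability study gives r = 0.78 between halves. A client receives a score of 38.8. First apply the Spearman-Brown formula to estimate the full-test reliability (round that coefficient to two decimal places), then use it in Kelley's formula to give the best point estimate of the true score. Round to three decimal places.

Spearman-Brown: ρ = 2r/(1 + r) = 2(0.78)/(1 + 0.78) = 1.560/1.78 = 0.8764 → 0.88
T̂ = ρX + (1 − ρ)μ
  = 0.88 × 38.8 + 0.12 × 49.4
  = 34.144 + 5.928
  = 40.0720
  ≈ 40.072

40.072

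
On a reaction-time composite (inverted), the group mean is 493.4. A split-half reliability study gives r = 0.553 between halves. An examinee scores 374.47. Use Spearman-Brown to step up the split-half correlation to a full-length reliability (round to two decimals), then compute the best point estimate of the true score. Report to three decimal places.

408.960

Spearman-Brown: ρ = 2r/(1 + r) = 2(0.553)/(1 + 0.553) = 1.1060/1.553 = 0.7122 → 0.71
T̂ = 0.71(374.47) + 0.29(493.4) = 265.8737 + 143.086 = 408.9597 → 408.960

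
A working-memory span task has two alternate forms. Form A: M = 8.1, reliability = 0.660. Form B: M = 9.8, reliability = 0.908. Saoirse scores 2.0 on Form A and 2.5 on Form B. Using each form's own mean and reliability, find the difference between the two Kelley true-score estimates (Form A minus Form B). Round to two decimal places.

T̂_A = 0.660(2.0) + 0.340(8.1) = 4.0740
T̂_B = 0.908(2.5) + 0.092(9.8) = 3.1716
T̂_A − T̂_B = 0.9024

0.90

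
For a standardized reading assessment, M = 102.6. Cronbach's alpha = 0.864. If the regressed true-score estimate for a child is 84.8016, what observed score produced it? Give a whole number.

T̂ = ρX + (1 − ρ)μ  ⇒  X = (T̂ − (1 − ρ)μ) / ρ
X = (84.8016 − 0.136 × 102.6) / 0.864 = (84.8016 − 13.9536) / 0.864 = 70.8480 / 0.864 = 82.00

82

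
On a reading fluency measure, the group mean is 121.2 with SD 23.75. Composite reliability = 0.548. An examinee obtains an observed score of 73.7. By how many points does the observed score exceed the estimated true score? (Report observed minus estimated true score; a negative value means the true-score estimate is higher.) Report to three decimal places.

-21.470

T̂ = ρX + (1 − ρ)μ
  = 0.548 × 73.7 + 0.452 × 121.2
  = 40.3876 + 54.7824
  = 95.17000
  ≈ 95.1700
X − T̂ = 73.7 − 95.1700 = -21.4700 → -21.470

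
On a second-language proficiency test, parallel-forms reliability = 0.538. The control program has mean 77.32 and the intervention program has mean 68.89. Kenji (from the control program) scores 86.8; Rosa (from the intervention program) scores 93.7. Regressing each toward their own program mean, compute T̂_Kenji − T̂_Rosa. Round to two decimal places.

0.18

T̂_Kenji = 0.538(86.8) + 0.462(77.32) = 82.4202
T̂_Rosa = 0.538(93.7) + 0.462(68.89) = 82.2378
Difference = 82.4202 − 82.2378 = 0.1825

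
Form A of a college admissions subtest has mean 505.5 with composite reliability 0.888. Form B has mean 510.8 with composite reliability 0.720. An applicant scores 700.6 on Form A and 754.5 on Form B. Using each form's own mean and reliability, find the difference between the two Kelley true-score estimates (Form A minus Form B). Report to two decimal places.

-7.52

T̂_A = 0.888(700.6) + 0.112(505.5) = 678.7488
T̂_B = 0.720(754.5) + 0.280(510.8) = 686.2640
T̂_A − T̂_B = -7.5152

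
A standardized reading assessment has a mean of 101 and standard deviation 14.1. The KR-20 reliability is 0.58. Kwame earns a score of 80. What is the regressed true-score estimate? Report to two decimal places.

T̂ = 0.58(80) + 0.42(101) = 46.40 + 42.42 = 88.820 → 88.82

88.82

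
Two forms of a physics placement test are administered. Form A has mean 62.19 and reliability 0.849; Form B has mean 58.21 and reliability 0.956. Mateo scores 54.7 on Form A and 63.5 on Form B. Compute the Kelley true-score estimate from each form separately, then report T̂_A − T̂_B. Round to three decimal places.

T̂_A = 0.849(54.7) + 0.151(62.19) = 55.83099
T̂_B = 0.956(63.5) + 0.044(58.21) = 63.26724
T̂_A − T̂_B = -7.43625

-7.436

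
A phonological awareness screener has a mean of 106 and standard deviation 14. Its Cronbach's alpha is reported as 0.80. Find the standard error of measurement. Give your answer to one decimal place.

SEM = SD · √(1 − ρ) = 14 × √0.20 = 14 × 0.4472 = 6.261

6.3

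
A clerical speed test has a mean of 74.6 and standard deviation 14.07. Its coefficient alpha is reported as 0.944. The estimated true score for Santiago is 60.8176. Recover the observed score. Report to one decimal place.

T̂ = ρX + (1 − ρ)μ  ⇒  X = (T̂ − (1 − ρ)μ) / ρ
X = (60.8176 − 0.056 × 74.6) / 0.944 = (60.8176 − 4.1776) / 0.944 = 56.6400 / 0.944 = 60.000

60.0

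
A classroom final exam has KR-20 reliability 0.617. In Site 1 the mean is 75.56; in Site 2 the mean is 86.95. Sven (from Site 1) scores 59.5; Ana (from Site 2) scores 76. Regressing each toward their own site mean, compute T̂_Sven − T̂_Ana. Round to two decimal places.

-14.54

T̂_Sven = 0.617(59.5) + 0.383(75.56) = 65.6510
T̂_Ana = 0.617(76) + 0.383(86.95) = 80.1938
Difference = 65.6510 − 80.1938 = -14.5429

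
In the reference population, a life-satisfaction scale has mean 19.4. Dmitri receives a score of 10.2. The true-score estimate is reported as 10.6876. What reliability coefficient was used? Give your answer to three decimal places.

0.947

T̂ = ρX + (1 − ρ)μ  ⇒  T̂ − μ = ρ(X − μ)
ρ = (T̂ − μ)/(X − μ) = (10.6876 − 19.4) / (10.2 − 19.4) = -8.7124 / -9.2 = 0.94700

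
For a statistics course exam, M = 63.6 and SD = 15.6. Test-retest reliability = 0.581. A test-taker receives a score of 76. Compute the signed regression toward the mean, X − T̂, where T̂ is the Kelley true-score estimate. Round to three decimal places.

5.196

T̂ = 0.581(76) + 0.419(63.6) = 44.156 + 26.6484 = 70.80440 → 70.8044
X − T̂ = 76 − 70.8044 = 5.1956 → 5.196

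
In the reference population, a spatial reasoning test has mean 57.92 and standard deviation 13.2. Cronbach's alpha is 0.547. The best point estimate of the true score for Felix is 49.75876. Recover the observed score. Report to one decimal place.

43.0

T̂ = ρX + (1 − ρ)μ  ⇒  X = (T̂ − (1 − ρ)μ) / ρ
X = (49.75876 − 0.453 × 57.92) / 0.547 = (49.75876 − 26.23776) / 0.547 = 23.52100 / 0.547 = 43.000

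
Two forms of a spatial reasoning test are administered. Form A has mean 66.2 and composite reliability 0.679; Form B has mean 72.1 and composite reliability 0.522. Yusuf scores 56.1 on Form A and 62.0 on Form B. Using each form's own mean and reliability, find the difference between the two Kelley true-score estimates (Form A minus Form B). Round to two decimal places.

T̂_A = 0.679(56.1) + 0.321(66.2) = 59.3421
T̂_B = 0.522(62.0) + 0.478(72.1) = 66.8278
T̂_A − T̂_B = -7.4857

-7.49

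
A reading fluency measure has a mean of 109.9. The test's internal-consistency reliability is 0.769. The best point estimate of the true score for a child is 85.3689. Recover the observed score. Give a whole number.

78

T̂ = ρX + (1 − ρ)μ  ⇒  X = (T̂ − (1 − ρ)μ) / ρ
X = (85.3689 − 0.231 × 109.9) / 0.769 = (85.3689 − 25.3869) / 0.769 = 59.9820 / 0.769 = 78.00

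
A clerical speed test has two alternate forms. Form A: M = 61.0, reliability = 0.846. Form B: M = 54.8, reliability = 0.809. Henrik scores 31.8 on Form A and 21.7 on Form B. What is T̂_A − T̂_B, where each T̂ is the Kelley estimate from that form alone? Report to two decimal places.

8.27

T̂_A = 0.846(31.8) + 0.154(61.0) = 36.2968
T̂_B = 0.809(21.7) + 0.191(54.8) = 28.0221
T̂_A − T̂_B = 8.2747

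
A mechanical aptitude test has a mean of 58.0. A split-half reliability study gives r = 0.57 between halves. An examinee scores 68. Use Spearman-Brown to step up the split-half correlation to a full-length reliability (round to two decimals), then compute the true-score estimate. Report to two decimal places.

65.30

Spearman-Brown: ρ = 2r/(1 + r) = 2(0.57)/(1 + 0.57) = 1.140/1.57 = 0.7261 → 0.73
T̂ = ρX + (1 − ρ)μ
  = 0.73 × 68 + 0.27 × 58.0
  = 49.64 + 15.660
  = 65.300
  ≈ 65.30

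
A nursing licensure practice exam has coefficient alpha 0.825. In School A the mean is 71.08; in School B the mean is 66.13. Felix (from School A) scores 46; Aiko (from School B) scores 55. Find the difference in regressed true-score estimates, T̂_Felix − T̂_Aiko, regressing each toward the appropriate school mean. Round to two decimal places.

-6.56

T̂_Felix = 0.825(46) + 0.175(71.08) = 50.3890
T̂_Aiko = 0.825(55) + 0.175(66.13) = 56.9477
Difference = 50.3890 − 56.9477 = -6.5588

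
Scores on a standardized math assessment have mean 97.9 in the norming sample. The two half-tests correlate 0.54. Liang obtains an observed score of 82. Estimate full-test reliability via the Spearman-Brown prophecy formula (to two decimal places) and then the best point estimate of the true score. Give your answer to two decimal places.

Spearman-Brown: ρ = 2r/(1 + r) = 2(0.54)/(1 + 0.54) = 1.080/1.54 = 0.7013 → 0.70
Weight the observed score by reliability and the mean by (1 − reliability): T̂ = 0.70·82 + 0.30·97.9 = 57.40 + 29.370 = 86.770.

86.77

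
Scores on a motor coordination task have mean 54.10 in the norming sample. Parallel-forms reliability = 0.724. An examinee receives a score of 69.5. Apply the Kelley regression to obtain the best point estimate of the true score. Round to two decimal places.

T̂ = 0.724(69.5) + 0.276(54.10) = 50.3180 + 14.93160 = 65.250 → 65.25

65.25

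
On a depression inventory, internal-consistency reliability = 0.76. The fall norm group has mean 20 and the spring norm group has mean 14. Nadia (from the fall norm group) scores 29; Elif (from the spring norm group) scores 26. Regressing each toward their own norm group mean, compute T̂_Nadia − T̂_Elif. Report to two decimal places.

3.72

T̂_Nadia = 0.76(29) + 0.24(20) = 26.8400
T̂_Elif = 0.76(26) + 0.24(14) = 23.1200
Difference = 26.8400 − 23.1200 = 3.7200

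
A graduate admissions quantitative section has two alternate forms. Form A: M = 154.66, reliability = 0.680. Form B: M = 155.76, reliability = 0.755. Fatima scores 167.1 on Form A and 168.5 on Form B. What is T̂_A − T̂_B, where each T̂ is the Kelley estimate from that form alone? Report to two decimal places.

-2.26

T̂_A = 0.680(167.1) + 0.320(154.66) = 163.1192
T̂_B = 0.755(168.5) + 0.245(155.76) = 165.3787
T̂_A − T̂_B = -2.2595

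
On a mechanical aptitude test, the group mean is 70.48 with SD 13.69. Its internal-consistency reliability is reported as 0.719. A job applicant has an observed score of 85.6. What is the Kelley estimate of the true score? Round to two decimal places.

81.35

T̂ = ρX + (1 − ρ)μ
  = 0.719 × 85.6 + 0.281 × 70.48
  = 61.5464 + 19.80488
  = 81.351
  ≈ 81.35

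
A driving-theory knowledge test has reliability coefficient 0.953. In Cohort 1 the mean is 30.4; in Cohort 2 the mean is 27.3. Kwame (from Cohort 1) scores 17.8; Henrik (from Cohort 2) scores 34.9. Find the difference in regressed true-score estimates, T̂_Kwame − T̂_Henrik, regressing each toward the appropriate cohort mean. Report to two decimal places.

T̂_Kwame = 0.953(17.8) + 0.047(30.4) = 18.3922
T̂_Henrik = 0.953(34.9) + 0.047(27.3) = 34.5428
Difference = 18.3922 − 34.5428 = -16.1506

-16.15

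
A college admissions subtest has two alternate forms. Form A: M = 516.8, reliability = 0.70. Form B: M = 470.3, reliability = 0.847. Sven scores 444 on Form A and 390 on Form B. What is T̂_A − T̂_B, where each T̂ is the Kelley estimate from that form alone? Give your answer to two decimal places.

63.55

T̂_A = 0.70(444) + 0.30(516.8) = 465.8400
T̂_B = 0.847(390) + 0.153(470.3) = 402.2859
T̂_A − T̂_B = 63.5541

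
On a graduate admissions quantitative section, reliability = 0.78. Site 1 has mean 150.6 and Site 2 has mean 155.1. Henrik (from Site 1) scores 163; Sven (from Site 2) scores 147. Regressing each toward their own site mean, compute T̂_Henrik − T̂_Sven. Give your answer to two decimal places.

11.49

T̂_Henrik = 0.78(163) + 0.22(150.6) = 160.2720
T̂_Sven = 0.78(147) + 0.22(155.1) = 148.7820
Difference = 160.2720 − 148.7820 = 11.4900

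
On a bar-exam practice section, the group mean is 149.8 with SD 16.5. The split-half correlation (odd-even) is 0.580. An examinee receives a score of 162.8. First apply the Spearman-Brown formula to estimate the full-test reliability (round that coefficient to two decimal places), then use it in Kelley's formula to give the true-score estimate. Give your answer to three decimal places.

Spearman-Brown: ρ = 2r/(1 + r) = 2(0.580)/(1 + 0.580) = 1.1600/1.580 = 0.7342 → 0.73
T̂ = 0.73(162.8) + 0.27(149.8) = 118.844 + 40.446 = 159.2900 → 159.290

159.290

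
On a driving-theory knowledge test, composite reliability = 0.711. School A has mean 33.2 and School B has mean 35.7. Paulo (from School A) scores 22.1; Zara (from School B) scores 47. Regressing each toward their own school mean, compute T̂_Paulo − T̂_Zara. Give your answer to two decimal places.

T̂_Paulo = 0.711(22.1) + 0.289(33.2) = 25.3079
T̂_Zara = 0.711(47) + 0.289(35.7) = 43.7343
Difference = 25.3079 − 43.7343 = -18.4264

-18.43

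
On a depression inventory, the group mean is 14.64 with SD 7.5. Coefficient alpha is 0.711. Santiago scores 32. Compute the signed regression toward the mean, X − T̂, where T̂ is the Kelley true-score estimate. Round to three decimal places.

Regress the observed score toward the mean by the unreliability: T̂ = 0.711·32 + 0.289·14.64 = 22.752 + 4.23096 = 26.98296.
X − T̂ = 32 − 26.9830 = 5.0170 → 5.017

5.017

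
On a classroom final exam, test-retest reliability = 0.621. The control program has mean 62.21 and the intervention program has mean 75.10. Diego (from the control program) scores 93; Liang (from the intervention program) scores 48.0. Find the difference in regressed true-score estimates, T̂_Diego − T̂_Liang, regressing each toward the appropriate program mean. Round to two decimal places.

T̂_Diego = 0.621(93) + 0.379(62.21) = 81.3306
T̂_Liang = 0.621(48.0) + 0.379(75.10) = 58.2709
Difference = 81.3306 − 58.2709 = 23.0597

23.06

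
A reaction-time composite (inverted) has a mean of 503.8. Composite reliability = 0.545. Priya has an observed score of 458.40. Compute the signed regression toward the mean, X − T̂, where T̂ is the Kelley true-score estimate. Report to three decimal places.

-20.657

T̂ = 0.545(458.40) + 0.455(503.8) = 249.82800 + 229.2290 = 479.05700 → 479.0570
X − T̂ = 458.40 − 479.0570 = -20.6570 → -20.657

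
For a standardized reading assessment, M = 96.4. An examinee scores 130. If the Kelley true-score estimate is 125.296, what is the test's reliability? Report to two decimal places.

T̂ = ρX + (1 − ρ)μ  ⇒  T̂ − μ = ρ(X − μ)
ρ = (T̂ − μ)/(X − μ) = (125.296 − 96.4) / (130 − 96.4) = 28.896 / 33.6 = 0.8600

0.86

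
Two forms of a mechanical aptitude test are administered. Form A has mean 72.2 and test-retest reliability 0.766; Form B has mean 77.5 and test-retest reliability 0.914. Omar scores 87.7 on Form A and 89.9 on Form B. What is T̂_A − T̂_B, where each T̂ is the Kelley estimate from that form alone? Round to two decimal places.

-4.76

T̂_A = 0.766(87.7) + 0.234(72.2) = 84.0730
T̂_B = 0.914(89.9) + 0.086(77.5) = 88.8336
T̂_A − T̂_B = -4.7606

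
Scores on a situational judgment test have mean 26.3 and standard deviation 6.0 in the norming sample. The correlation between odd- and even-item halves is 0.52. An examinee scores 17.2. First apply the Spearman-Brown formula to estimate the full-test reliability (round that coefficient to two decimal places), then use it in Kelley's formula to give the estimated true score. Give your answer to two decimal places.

20.11

Spearman-Brown: ρ = 2r/(1 + r) = 2(0.52)/(1 + 0.52) = 1.040/1.52 = 0.6842 → 0.68
T̂ = ρX + (1 − ρ)μ
  = 0.68 × 17.2 + 0.32 × 26.3
  = 11.696 + 8.416
  = 20.112
  ≈ 20.11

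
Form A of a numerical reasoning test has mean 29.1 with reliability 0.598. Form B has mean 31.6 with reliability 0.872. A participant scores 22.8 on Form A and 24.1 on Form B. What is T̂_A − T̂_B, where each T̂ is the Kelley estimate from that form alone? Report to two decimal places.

T̂_A = 0.598(22.8) + 0.402(29.1) = 25.3326
T̂_B = 0.872(24.1) + 0.128(31.6) = 25.0600
T̂_A − T̂_B = 0.2726

0.27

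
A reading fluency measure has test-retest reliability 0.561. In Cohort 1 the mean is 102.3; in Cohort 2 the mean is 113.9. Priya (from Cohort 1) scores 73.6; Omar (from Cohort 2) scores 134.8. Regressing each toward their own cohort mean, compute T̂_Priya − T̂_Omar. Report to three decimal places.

T̂_Priya = 0.561(73.6) + 0.439(102.3) = 86.19930
T̂_Omar = 0.561(134.8) + 0.439(113.9) = 125.62490
Difference = 86.19930 − 125.62490 = -39.42560

-39.426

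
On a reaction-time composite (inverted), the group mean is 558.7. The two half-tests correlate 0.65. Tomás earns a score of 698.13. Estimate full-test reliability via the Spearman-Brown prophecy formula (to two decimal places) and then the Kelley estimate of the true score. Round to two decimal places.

668.85

Spearman-Brown: ρ = 2r/(1 + r) = 2(0.65)/(1 + 0.65) = 1.300/1.65 = 0.7879 → 0.79
T̂ = ρX + (1 − ρ)μ
  = 0.79 × 698.13 + 0.21 × 558.7
  = 551.5227 + 117.327
  = 668.850
  ≈ 668.85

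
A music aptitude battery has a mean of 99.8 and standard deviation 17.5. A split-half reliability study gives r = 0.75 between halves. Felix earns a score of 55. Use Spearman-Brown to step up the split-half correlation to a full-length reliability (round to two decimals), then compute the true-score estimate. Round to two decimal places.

61.27

Spearman-Brown: ρ = 2r/(1 + r) = 2(0.75)/(1 + 0.75) = 1.500/1.75 = 0.8571 → 0.86
Kelley's formula gives T̂ = 0.86·55 + 0.14·99.8 = 47.30 + 13.972 = 61.272.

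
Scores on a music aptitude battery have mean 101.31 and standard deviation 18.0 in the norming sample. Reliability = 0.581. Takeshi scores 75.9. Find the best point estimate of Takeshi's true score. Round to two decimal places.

86.55

T̂ = ρX + (1 − ρ)μ
  = 0.581 × 75.9 + 0.419 × 101.31
  = 44.0979 + 42.44889
  = 86.547
  ≈ 86.55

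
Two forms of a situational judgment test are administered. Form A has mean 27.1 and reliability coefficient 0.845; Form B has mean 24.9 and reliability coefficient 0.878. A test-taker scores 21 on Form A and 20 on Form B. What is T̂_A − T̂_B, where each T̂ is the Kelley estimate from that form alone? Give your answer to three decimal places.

1.348

T̂_A = 0.845(21) + 0.155(27.1) = 21.94550
T̂_B = 0.878(20) + 0.122(24.9) = 20.59780
T̂_A − T̂_B = 1.34770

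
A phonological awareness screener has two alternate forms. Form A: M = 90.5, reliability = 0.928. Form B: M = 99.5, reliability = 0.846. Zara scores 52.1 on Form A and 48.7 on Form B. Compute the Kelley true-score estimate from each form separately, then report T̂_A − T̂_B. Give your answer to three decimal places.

T̂_A = 0.928(52.1) + 0.072(90.5) = 54.86480
T̂_B = 0.846(48.7) + 0.154(99.5) = 56.52320
T̂_A − T̂_B = -1.65840

-1.658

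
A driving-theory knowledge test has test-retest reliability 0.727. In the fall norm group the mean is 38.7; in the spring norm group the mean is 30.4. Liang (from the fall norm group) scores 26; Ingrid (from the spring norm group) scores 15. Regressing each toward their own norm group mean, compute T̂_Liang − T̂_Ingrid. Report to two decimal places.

10.26

T̂_Liang = 0.727(26) + 0.273(38.7) = 29.4671
T̂_Ingrid = 0.727(15) + 0.273(30.4) = 19.2042
Difference = 29.4671 − 19.2042 = 10.2629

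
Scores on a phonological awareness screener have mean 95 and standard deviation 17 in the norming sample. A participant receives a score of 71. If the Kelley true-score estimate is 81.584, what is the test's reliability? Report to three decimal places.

T̂ = ρX + (1 − ρ)μ  ⇒  T̂ − μ = ρ(X − μ)
ρ = (T̂ − μ)/(X − μ) = (81.584 − 95) / (71 − 95) = -13.416 / -24.0 = 0.55900

0.559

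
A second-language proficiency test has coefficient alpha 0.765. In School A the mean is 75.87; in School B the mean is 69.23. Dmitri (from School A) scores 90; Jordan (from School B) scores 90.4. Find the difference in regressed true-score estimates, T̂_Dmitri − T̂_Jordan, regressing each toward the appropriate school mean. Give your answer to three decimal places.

1.254

T̂_Dmitri = 0.765(90) + 0.235(75.87) = 86.67945
T̂_Jordan = 0.765(90.4) + 0.235(69.23) = 85.42505
Difference = 86.67945 − 85.42505 = 1.25440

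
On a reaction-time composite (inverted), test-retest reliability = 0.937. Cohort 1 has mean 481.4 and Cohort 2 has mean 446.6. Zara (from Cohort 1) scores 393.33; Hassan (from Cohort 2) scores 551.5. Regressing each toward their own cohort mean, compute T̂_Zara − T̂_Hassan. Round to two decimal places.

T̂_Zara = 0.937(393.33) + 0.063(481.4) = 398.8784
T̂_Hassan = 0.937(551.5) + 0.063(446.6) = 544.8913
Difference = 398.8784 − 544.8913 = -146.0129

-146.01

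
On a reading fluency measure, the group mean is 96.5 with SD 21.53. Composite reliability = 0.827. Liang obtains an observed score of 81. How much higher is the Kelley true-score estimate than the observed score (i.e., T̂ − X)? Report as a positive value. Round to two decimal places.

T̂ = ρX + (1 − ρ)μ
  = 0.827 × 81 + 0.173 × 96.5
  = 66.987 + 16.6945
  = 83.6815
  ≈ 83.681
T̂ − X = 83.681 − 81 = 2.681 → 2.68

2.68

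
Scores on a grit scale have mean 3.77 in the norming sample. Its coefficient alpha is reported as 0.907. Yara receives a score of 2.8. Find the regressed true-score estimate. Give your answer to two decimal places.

2.89

Regress the observed score toward the mean by the unreliability: T̂ = 0.907·2.8 + 0.093·3.77 = 2.5396 + 0.35061 = 2.890.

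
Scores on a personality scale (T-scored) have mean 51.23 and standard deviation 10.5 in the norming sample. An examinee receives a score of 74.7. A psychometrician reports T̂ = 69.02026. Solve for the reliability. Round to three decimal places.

T̂ = ρX + (1 − ρ)μ  ⇒  T̂ − μ = ρ(X − μ)
ρ = (T̂ − μ)/(X − μ) = (69.02026 − 51.23) / (74.7 − 51.23) = 17.79026 / 23.47 = 0.75800

0.758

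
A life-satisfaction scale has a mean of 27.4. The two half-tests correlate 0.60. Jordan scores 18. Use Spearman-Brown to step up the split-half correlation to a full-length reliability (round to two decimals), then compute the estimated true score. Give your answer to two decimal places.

Spearman-Brown: ρ = 2r/(1 + r) = 2(0.60)/(1 + 0.60) = 1.200/1.60 = 0.7500 → 0.75
Regress the observed score toward the mean by the unreliability: T̂ = 0.75·18 + 0.25·27.4 = 13.50 + 6.850 = 20.350.

20.35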